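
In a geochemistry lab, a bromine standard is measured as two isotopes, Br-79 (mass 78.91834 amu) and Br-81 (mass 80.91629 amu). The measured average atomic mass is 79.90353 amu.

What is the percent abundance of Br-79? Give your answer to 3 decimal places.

Let x be the fractional abundance of Br-79; then Br-81 has abundance 1 − x.
78.91834·x + 80.91629·(1 − x) = 79.90353
(78.91834 − 80.91629)·x = 79.90353 − 80.91629
x = -1.01276 / -1.99795 = 0.50690 → 50.690% Br-79, 49.310% Br-81.

50.690%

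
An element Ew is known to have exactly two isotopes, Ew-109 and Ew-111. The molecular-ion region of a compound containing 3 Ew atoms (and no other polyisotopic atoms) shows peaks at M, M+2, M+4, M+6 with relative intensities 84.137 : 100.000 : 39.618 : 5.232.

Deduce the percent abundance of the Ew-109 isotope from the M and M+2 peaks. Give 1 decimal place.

71.6%

Let p = fractional abundance of Ew-109. I(M+2)/I(M) = [C(3,1)·p^2·(1−p)] / p^3 = 3·(1−p)/p = 100.000/84.137 = 1.1885
(1−p)/p = 1.1885/3 = 0.3962  ⇒  p = 1/(1 + 0.3962) = 0.7162
Ew-109: 71.6%, Ew-111: 28.4%.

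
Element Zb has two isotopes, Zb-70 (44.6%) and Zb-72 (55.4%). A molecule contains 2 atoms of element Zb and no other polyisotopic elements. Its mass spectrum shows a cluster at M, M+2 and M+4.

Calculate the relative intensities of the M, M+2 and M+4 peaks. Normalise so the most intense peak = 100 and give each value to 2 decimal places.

Expanding (0.446 + 0.554)^2:
P(M) = 0.446^2 = 0.198916
P(M+2) = 2 × 0.446^1 × 0.554^1 = 0.494168
P(M+4) = 0.554^2 = 0.306916
The M+2 peak is largest (0.494168); scaling to 100 gives 40.25 : 100.00 : 62.11.

40.25 : 100.00 : 62.11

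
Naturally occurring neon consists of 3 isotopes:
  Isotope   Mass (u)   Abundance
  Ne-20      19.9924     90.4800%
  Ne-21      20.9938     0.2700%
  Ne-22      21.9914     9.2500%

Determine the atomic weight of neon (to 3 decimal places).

20.180 u

Ar = Σ fᵢ·mᵢ = 0.904800 × 19.9924 + 0.002700 × 20.9938 + 0.092500 × 21.9914
= 18.08912 + 0.05668 + 2.03420 = 20.18000 u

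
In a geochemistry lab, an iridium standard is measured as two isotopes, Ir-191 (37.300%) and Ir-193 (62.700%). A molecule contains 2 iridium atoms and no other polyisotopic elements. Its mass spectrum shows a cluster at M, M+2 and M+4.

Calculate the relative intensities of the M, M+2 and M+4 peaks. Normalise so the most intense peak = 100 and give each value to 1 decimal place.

Expanding (0.37300 + 0.62700)^2:
P(M) = 0.37300^2 = 0.139129
P(M+2) = 2 × 0.37300^1 × 0.62700^1 = 0.467742
P(M+4) = 0.62700^2 = 0.393129
The M+2 peak is largest (0.467742); scaling to 100 gives 29.7 : 100.0 : 84.0.

29.7 : 100.0 : 84.0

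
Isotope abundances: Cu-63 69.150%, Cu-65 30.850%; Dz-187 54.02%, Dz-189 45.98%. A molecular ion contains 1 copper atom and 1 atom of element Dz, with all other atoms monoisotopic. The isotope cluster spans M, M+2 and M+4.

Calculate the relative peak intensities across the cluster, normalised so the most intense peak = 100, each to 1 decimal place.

77.1 : 100.0 : 29.3

Copper pattern (n=1): 0.6915 : 0.3085
Element Dz pattern (n=1): 0.5402 : 0.4598
Convolve the two distributions (both contribute in 2-u steps):
  M: 0.6915×0.5402 = 0.373548
  M+2: 0.6915×0.4598 + 0.3085×0.5402 = 0.484603
  M+4: 0.3085×0.4598 = 0.141848
Scale to base peak (0.484603) = 100: 77.1 : 100.0 : 29.3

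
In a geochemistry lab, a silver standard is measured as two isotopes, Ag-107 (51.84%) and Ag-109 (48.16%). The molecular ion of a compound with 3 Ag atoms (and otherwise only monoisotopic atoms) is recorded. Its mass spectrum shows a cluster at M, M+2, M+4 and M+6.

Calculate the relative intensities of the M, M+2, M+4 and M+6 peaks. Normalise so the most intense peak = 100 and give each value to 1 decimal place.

Expanding (0.5184 + 0.4816)^3:
P(M) = 0.5184^3 = 0.139314
P(M+2) = 3 × 0.5184^2 × 0.4816^1 = 0.388273
P(M+4) = 3 × 0.5184^1 × 0.4816^2 = 0.360711
P(M+6) = 0.4816^3 = 0.111702
The M+2 peak is largest (0.388273); scaling to 100 gives 35.9 : 100.0 : 92.9 : 28.8.

35.9 : 100.0 : 92.9 : 28.8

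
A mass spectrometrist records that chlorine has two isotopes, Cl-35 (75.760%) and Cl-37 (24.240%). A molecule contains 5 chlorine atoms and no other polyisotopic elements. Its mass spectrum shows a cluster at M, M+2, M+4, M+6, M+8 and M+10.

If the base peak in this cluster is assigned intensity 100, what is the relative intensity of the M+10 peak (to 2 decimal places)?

0.21

Term probabilities: M 0.2496, M+2 0.3993, M+4 0.2555, M+6 0.0817, M+8 0.0131, M+10 0.0008. Base peak = M+2.
P(M+2) = C(5,1) × 0.75760^4 × 0.24240^1 = 5 × 0.32942751 × 0.2424 = 0.399266 (base)
P(M+10) = C(5,5) × 0.75760^0 × 0.24240^5 = 1 × 1.0000 × 0.00083688 = 0.000837
Relative intensity = 0.000837 / 0.399266 × 100 = 0.21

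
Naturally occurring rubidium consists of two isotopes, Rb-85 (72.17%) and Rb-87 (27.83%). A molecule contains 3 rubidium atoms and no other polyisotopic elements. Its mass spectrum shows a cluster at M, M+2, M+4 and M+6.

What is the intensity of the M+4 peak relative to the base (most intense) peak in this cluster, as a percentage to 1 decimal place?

38.6%

(0.7217 + 0.2783)^3 gives M 0.3759, M+2 0.4349, M+4 0.1677, M+6 0.0216; the largest is M+2.
P(M+2) = C(3,1) × 0.7217^2 × 0.2783^1 = 3 × 0.52085089 × 0.2783 = 0.434858 (base)
P(M+4) = C(3,2) × 0.7217^1 × 0.2783^2 = 3 × 0.7217 × 0.07745089 = 0.167689
Relative intensity = 0.167689 / 0.434858 × 100 = 38.6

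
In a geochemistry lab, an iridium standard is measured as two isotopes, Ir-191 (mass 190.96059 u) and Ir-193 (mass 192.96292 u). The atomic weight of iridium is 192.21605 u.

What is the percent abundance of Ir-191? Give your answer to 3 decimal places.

37.300%

Writing the weighted mean with unknown fraction x of Ir-191:
190.96059·x + 192.96292·(1 − x) = 192.21605
(190.96059 − 192.96292)·x = 192.21605 − 192.96292
x = -0.74687 / -2.00233 = 0.37300 → 37.300% Ir-191, 62.700% Ir-193.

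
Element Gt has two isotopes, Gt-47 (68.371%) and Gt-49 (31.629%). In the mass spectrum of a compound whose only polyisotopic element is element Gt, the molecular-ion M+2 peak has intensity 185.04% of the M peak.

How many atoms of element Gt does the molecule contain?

For n independent Gt atoms, I(M+2)/I(M) = n · (abundance Gt-49) / (abundance Gt-47) = n · 0.31629/0.68371.
n = 1.8504 × 0.68371/0.31629 = 4.00 ≈ 4

4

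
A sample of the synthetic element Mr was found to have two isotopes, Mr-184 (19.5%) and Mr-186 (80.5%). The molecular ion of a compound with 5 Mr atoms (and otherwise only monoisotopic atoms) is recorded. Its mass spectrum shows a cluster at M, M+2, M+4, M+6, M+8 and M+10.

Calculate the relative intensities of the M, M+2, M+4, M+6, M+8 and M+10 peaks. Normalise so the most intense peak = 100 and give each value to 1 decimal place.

0.1 : 1.4 : 11.7 : 48.4 : 100.0 : 82.6

The 5 Mr atoms are independent, so intensities follow the terms of (0.195 + 0.805)^5.
P(M) = 0.195^5 = 0.000282
P(M+2) = 5 × 0.195^4 × 0.805^1 = 0.005820
P(M+4) = 10 × 0.195^3 × 0.805^2 = 0.048050
P(M+6) = 10 × 0.195^2 × 0.805^3 = 0.198361
P(M+8) = 5 × 0.195^1 × 0.805^4 = 0.409438
P(M+10) = 0.805^5 = 0.338049
The M+8 peak is largest (0.409438); scaling to 100 gives 0.1 : 1.4 : 11.7 : 48.4 : 100.0 : 82.6.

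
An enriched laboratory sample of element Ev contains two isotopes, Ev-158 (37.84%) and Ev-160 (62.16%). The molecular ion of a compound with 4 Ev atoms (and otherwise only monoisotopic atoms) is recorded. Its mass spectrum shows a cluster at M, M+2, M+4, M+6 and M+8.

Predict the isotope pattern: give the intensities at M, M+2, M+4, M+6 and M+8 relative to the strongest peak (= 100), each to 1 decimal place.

Expanding (0.3784 + 0.6216)^4:
P(M) = 0.3784^4 = 0.020502
P(M+2) = 4 × 0.3784^3 × 0.6216^1 = 0.134718
P(M+4) = 6 × 0.3784^2 × 0.6216^2 = 0.331952
P(M+6) = 4 × 0.3784^1 × 0.6216^3 = 0.363533
P(M+8) = 0.6216^4 = 0.149295
The M+6 peak is largest (0.363533); scaling to 100 gives 5.6 : 37.1 : 91.3 : 100.0 : 41.1.

5.6 : 37.1 : 91.3 : 100.0 : 41.1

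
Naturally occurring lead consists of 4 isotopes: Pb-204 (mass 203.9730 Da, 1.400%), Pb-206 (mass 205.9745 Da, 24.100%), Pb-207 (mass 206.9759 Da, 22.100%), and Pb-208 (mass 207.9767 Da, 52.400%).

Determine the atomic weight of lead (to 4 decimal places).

207.2169 Da

Weight each isotope mass by its fractional abundance: 0.01400 × 203.9730 + 0.24100 × 205.9745 + 0.22100 × 206.9759 + 0.52400 × 207.9767
= 2.85562 + 49.63985 + 45.74167 + 108.97979 = 207.21693 Da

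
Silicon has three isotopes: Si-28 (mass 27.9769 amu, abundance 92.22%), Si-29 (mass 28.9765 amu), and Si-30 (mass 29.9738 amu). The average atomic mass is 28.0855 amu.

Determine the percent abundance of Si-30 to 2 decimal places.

The remaining 7.78% is split between Si-29 (fraction x) and Si-30 (fraction 0.0778 − x).
Substituting: 28.9765x + 29.9738(0.0778 − x) = 2.28520282
(28.9765 − 29.9738)x = -0.04675882  ⇒  x = 0.04689, y = 0.03091
Si-29: 4.69%, Si-30: 3.09%.

3.09%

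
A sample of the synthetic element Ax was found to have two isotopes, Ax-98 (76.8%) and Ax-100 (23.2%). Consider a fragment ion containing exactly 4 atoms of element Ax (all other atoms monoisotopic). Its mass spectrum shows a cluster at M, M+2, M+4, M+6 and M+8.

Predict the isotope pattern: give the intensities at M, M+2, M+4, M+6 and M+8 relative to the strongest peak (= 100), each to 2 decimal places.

Each Ax atom is independently Ax-98 (p = 0.768) or Ax-100 (q = 0.232); the cluster is the binomial expansion (p + q)^4.
P(M) = 0.768^4 = 0.347892
P(M+2) = 4 × 0.768^3 × 0.232^1 = 0.420370
P(M+4) = 6 × 0.768^2 × 0.232^2 = 0.190480
P(M+6) = 4 × 0.768^1 × 0.232^3 = 0.038361
P(M+8) = 0.232^4 = 0.002897
The M+2 peak is largest (0.420370); scaling to 100 gives 82.76 : 100.00 : 45.31 : 9.13 : 0.69.

82.76 : 100.00 : 45.31 : 9.13 : 0.69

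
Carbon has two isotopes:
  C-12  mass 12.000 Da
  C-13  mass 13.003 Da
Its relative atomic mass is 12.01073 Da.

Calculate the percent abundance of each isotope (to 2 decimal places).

With x = fraction of C-12 (so C-13 is 1 − x):
12.000·x + 13.003·(1 − x) = 12.01073
(12.000 − 13.003)·x = 12.01073 − 13.003
x = -0.99227 / -1.003 = 0.98930 → 98.93% C-12, 1.07% C-13.

C-12: 98.93%, C-13: 1.07%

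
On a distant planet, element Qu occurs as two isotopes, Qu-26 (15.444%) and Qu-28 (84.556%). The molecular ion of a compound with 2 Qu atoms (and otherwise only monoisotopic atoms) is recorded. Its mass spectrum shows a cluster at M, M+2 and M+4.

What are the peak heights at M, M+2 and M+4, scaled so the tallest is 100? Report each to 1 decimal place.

3.3 : 36.5 : 100.0

Each Qu atom is independently Qu-26 (p = 0.15444) or Qu-28 (q = 0.84556); the cluster is the binomial expansion (p + q)^2.
P(M) = 0.15444^2 = 0.023852
P(M+2) = 2 × 0.15444^1 × 0.84556^1 = 0.261177
P(M+4) = 0.84556^2 = 0.714972
The M+4 peak is largest (0.714972); scaling to 100 gives 3.3 : 36.5 : 100.0.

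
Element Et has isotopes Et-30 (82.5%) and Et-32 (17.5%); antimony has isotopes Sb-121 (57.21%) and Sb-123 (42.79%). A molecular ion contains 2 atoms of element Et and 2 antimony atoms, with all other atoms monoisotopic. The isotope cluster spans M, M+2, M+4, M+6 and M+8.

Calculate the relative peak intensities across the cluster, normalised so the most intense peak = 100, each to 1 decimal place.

Element Et pattern (n=2): 0.680625 : 0.28875 : 0.030625
Antimony pattern (n=2): 0.32729841 : 0.48960318 : 0.18309841
Convolve the two distributions (both contribute in 2-u steps):
  M: 0.680625×0.32729841 = 0.222767
  M+2: 0.680625×0.48960318 + 0.28875×0.32729841 = 0.427744
  M+4: 0.680625×0.18309841 + 0.28875×0.48960318 + 0.030625×0.32729841 = 0.276018
  M+6: 0.28875×0.18309841 + 0.030625×0.48960318 = 0.067864
  M+8: 0.030625×0.18309841 = 0.005607
Scale to base peak (0.427744) = 100: 52.1 : 100.0 : 64.5 : 15.9 : 1.3

52.1 : 100.0 : 64.5 : 15.9 : 1.3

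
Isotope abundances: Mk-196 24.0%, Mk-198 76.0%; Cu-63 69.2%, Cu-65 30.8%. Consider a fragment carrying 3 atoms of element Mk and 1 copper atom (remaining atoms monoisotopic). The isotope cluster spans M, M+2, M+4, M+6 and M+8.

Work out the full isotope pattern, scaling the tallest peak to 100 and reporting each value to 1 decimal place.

2.2 : 22.0 : 76.0 : 100.0 : 31.3

Element Mk pattern (n=3): 0.013824 : 0.131328 : 0.415872 : 0.438976
Copper pattern (n=1): 0.6920 : 0.3080
Convolve the two distributions (both contribute in 2-u steps):
  M: 0.013824×0.6920 = 0.009566
  M+2: 0.013824×0.3080 + 0.131328×0.6920 = 0.095137
  M+4: 0.131328×0.3080 + 0.415872×0.6920 = 0.328232
  M+6: 0.415872×0.3080 + 0.438976×0.6920 = 0.431860
  M+8: 0.438976×0.3080 = 0.135205
Scale to base peak (0.431860) = 100: 2.2 : 22.0 : 76.0 : 100.0 : 31.3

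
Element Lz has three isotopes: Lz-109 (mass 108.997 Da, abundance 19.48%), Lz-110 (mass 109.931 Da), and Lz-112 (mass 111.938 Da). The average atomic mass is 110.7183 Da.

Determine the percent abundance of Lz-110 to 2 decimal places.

The remaining 80.52% is split between Lz-110 (fraction x) and Lz-112 (fraction 0.8052 − x).
Substituting: 109.931x + 111.938(0.8052 − x) = 89.4856844
(109.931 − 111.938)x = -0.6467932  ⇒  x = 0.32227, y = 0.48293
Lz-110: 32.23%, Lz-112: 48.29%.

32.23%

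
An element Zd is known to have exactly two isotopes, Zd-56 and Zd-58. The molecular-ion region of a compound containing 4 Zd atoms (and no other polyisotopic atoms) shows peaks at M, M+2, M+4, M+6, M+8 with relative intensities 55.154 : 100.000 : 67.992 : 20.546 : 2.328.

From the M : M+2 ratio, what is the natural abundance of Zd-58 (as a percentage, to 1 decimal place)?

Let p = fractional abundance of Zd-56. I(M+2)/I(M) = [C(4,1)·p^3·(1−p)] / p^4 = 4·(1−p)/p = 100.000/55.154 = 1.8131
(1−p)/p = 1.8131/4 = 0.4533  ⇒  p = 1/(1 + 0.4533) = 0.6881
Zd-56: 68.8%, Zd-58: 31.2%.

31.2%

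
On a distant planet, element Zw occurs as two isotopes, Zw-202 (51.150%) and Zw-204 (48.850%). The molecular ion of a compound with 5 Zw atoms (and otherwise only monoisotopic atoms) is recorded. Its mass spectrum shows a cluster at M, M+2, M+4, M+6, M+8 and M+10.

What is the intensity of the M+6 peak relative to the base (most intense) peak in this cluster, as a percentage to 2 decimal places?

95.50%

Binomial terms of (0.51150 + 0.48850)^5: M 0.0350, M+2 0.1672, M+4 0.3193, M+6 0.3050, M+8 0.1456, M+10 0.0278 → M+4 is the base peak.
P(M+4) = C(5,2) × 0.51150^3 × 0.48850^2 = 10 × 0.1338249 × 0.23863225 = 0.319349 (base)
P(M+6) = C(5,3) × 0.51150^2 × 0.48850^3 = 10 × 0.26163225 × 0.11657185 = 0.304990
Relative intensity = 0.304990 / 0.319349 × 100 = 95.50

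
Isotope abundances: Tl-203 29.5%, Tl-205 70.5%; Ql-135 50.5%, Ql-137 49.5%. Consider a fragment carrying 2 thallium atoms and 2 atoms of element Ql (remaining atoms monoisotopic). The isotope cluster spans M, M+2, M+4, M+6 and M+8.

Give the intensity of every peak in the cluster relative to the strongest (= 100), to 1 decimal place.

Thallium pattern (n=2): 0.087025 : 0.41595 : 0.497025
Element Ql pattern (n=2): 0.255025 : 0.49995 : 0.245025
Convolve the two distributions (both contribute in 2-u steps):
  M: 0.087025×0.255025 = 0.022194
  M+2: 0.087025×0.49995 + 0.41595×0.255025 = 0.149586
  M+4: 0.087025×0.245025 + 0.41595×0.49995 + 0.497025×0.255025 = 0.356031
  M+6: 0.41595×0.245025 + 0.497025×0.49995 = 0.350406
  M+8: 0.497025×0.245025 = 0.121784
Scale to base peak (0.356031) = 100: 6.2 : 42.0 : 100.0 : 98.4 : 34.2

6.2 : 42.0 : 100.0 : 98.4 : 34.2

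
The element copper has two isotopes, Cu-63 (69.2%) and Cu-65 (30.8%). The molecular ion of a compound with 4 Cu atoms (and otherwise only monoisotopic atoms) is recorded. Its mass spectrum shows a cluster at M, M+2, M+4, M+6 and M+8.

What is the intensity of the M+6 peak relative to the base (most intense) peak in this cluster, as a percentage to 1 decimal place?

(0.692 + 0.308)^4 gives M 0.2293, M+2 0.4083, M+4 0.2726, M+6 0.0809, M+8 0.0090; the largest is M+2.
P(M+2) = C(4,1) × 0.692^3 × 0.308^1 = 4 × 0.33137389 × 0.3080 = 0.408253 (base)
P(M+6) = C(4,3) × 0.692^1 × 0.308^3 = 4 × 0.6920 × 0.02921811 = 0.080876
Relative intensity = 0.080876 / 0.408253 × 100 = 19.8

19.8%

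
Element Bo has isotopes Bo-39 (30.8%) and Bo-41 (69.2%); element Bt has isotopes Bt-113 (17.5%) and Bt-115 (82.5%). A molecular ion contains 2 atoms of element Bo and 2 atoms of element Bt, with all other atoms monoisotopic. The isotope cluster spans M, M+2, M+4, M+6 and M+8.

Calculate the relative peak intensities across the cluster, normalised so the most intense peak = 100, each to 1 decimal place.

Element Bo pattern (n=2): 0.094864 : 0.426272 : 0.478864
Element Bt pattern (n=2): 0.030625 : 0.28875 : 0.680625
Convolve the two distributions (both contribute in 2-u steps):
  M: 0.094864×0.030625 = 0.002905
  M+2: 0.094864×0.28875 + 0.426272×0.030625 = 0.040447
  M+4: 0.094864×0.680625 + 0.426272×0.28875 + 0.478864×0.030625 = 0.202318
  M+6: 0.426272×0.680625 + 0.478864×0.28875 = 0.428403
  M+8: 0.478864×0.680625 = 0.325927
Scale to base peak (0.428403) = 100: 0.7 : 9.4 : 47.2 : 100.0 : 76.1

0.7 : 9.4 : 47.2 : 100.0 : 76.1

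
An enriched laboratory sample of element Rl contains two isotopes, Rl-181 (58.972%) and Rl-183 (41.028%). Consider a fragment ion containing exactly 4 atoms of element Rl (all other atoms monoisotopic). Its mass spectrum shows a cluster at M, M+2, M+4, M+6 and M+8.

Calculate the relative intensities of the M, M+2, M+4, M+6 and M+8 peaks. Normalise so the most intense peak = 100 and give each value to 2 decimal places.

34.43 : 95.82 : 100.00 : 46.38 : 8.07

The 4 Rl atoms are independent, so intensities follow the terms of (0.58972 + 0.41028)^4.
P(M) = 0.58972^4 = 0.120944
P(M+2) = 4 × 0.58972^3 × 0.41028^1 = 0.336572
P(M+4) = 6 × 0.58972^2 × 0.41028^2 = 0.351240
P(M+6) = 4 × 0.58972^1 × 0.41028^3 = 0.162910
P(M+8) = 0.41028^4 = 0.028335
The M+4 peak is largest (0.351240); scaling to 100 gives 34.43 : 95.82 : 100.00 : 46.38 : 8.07.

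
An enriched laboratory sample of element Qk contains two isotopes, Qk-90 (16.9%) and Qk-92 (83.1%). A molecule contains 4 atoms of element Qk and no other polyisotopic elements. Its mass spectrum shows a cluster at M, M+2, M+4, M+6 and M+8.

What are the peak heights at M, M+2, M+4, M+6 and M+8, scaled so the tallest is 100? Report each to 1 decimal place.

The 4 Qk atoms are independent, so intensities follow the terms of (0.169 + 0.831)^4.
P(M) = 0.169^4 = 0.000816
P(M+2) = 4 × 0.169^3 × 0.831^1 = 0.016044
P(M+4) = 6 × 0.169^2 × 0.831^2 = 0.118339
P(M+6) = 4 × 0.169^1 × 0.831^3 = 0.387927
P(M+8) = 0.831^4 = 0.476874
The M+8 peak is largest (0.476874); scaling to 100 gives 0.2 : 3.4 : 24.8 : 81.3 : 100.0.

0.2 : 3.4 : 24.8 : 81.3 : 100.0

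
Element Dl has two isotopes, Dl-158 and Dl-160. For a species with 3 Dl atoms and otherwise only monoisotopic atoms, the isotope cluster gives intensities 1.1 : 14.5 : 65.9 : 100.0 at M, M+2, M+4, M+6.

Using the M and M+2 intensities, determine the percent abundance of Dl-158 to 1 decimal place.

If p is the fraction of Dl that is Dl-158, then I(M+2)/I(M) = [C(3,1)·p^2·(1−p)] / p^3 = 3·(1−p)/p = 14.5/1.1 = 13.1818
(1−p)/p = 13.1818/3 = 4.3939  ⇒  p = 1/(1 + 4.3939) = 0.1854
Dl-158: 18.5%, Dl-160: 81.5%.

18.5%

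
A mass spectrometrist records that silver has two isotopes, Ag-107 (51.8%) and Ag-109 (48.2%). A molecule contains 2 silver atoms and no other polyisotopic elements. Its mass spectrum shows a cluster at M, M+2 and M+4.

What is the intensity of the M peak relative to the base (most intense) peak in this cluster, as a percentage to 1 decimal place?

53.7%

Binomial terms of (0.518 + 0.482)^2: M 0.2683, M+2 0.4994, M+4 0.2323 → M+2 is the base peak.
P(M+2) = C(2,1) × 0.518^1 × 0.482^1 = 2 × 0.5180 × 0.4820 = 0.499352 (base)
P(M) = C(2,0) × 0.518^2 × 0.482^0 = 1 × 0.268324 × 1.0000 = 0.268324
Relative intensity = 0.268324 / 0.499352 × 100 = 53.7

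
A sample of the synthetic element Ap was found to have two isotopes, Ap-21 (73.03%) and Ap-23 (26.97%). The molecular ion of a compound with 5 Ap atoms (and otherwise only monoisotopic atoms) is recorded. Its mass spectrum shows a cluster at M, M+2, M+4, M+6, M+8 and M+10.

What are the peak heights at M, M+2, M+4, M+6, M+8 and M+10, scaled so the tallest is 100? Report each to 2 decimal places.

The 5 Ap atoms are independent, so intensities follow the terms of (0.7303 + 0.2697)^5.
P(M) = 0.7303^5 = 0.207733
P(M+2) = 5 × 0.7303^4 × 0.2697^1 = 0.383580
P(M+4) = 10 × 0.7303^3 × 0.2697^2 = 0.283313
P(M+6) = 10 × 0.7303^2 × 0.2697^3 = 0.104627
P(M+8) = 5 × 0.7303^1 × 0.2697^4 = 0.019319
P(M+10) = 0.2697^5 = 0.001427
The M+2 peak is largest (0.383580); scaling to 100 gives 54.16 : 100.00 : 73.86 : 27.28 : 5.04 : 0.37.

54.16 : 100.00 : 73.86 : 27.28 : 5.04 : 0.37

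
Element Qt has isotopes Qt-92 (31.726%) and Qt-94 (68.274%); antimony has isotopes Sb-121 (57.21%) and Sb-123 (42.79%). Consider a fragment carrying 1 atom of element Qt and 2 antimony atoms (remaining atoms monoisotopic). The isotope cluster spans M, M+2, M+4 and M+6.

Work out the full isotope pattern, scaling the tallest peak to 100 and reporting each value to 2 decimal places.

Element Qt pattern (n=1): 0.31726 : 0.68274
Antimony pattern (n=2): 0.32729841 : 0.48960318 : 0.18309841
Convolve the two distributions (both contribute in 2-u steps):
  M: 0.31726×0.32729841 = 0.103839
  M+2: 0.31726×0.48960318 + 0.68274×0.32729841 = 0.378791
  M+4: 0.31726×0.18309841 + 0.68274×0.48960318 = 0.392361
  M+6: 0.68274×0.18309841 = 0.125009
Scale to base peak (0.392361) = 100: 26.47 : 96.54 : 100.00 : 31.86

26.47 : 96.54 : 100.00 : 31.86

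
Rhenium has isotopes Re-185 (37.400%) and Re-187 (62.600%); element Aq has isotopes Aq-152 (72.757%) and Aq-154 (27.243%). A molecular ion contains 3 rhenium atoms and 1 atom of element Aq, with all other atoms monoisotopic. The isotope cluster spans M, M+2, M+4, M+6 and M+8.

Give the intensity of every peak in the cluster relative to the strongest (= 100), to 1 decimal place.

Rhenium pattern (n=3): 0.05231362 : 0.26268713 : 0.43968487 : 0.24531438
Element Aq pattern (n=1): 0.72757 : 0.27243
Convolve the two distributions (both contribute in 2-u steps):
  M: 0.05231362×0.72757 = 0.038062
  M+2: 0.05231362×0.27243 + 0.26268713×0.72757 = 0.205375
  M+4: 0.26268713×0.27243 + 0.43968487×0.72757 = 0.391465
  M+6: 0.43968487×0.27243 + 0.24531438×0.72757 = 0.298267
  M+8: 0.24531438×0.27243 = 0.066831
Scale to base peak (0.391465) = 100: 9.7 : 52.5 : 100.0 : 76.2 : 17.1

9.7 : 52.5 : 100.0 : 76.2 : 17.1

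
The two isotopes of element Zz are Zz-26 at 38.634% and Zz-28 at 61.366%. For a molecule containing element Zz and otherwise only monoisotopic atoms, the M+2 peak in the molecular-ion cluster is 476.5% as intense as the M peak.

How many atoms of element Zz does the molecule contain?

3

The M+2/M ratio from n Zz atoms is n · q/p = n · 0.61366/0.38634.
n = 4.765 × 0.38634/0.61366 = 3.00 ≈ 3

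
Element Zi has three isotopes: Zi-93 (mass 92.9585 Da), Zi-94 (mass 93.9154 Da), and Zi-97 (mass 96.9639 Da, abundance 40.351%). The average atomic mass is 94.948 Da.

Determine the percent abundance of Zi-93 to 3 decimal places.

20.640%

Let x and y be the fractions of Zi-93 and Zi-94. Then x + y = 1 − 0.40351 = 0.59649 and 92.9585x + 93.9154y = 94.948 − 0.40351×96.9639 = 55.822096711.
Substituting: 92.9585x + 93.9154(0.59649 − x) = 55.822096711
(92.9585 − 93.9154)x = -0.197500235  ⇒  x = 0.20640, y = 0.39009
Zi-93: 20.640%, Zi-94: 39.009%.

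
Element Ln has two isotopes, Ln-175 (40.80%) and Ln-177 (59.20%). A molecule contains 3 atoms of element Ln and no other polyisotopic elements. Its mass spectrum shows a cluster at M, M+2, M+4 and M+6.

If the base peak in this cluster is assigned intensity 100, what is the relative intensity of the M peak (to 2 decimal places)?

15.83

(0.4080 + 0.5920)^3 gives M 0.0679, M+2 0.2956, M+4 0.4290, M+6 0.2075; the largest is M+4.
P(M+4) = C(3,2) × 0.4080^1 × 0.5920^2 = 3 × 0.4080 × 0.350464 = 0.428968 (base)
P(M) = C(3,0) × 0.4080^3 × 0.5920^0 = 1 × 0.06791731 × 1.0000 = 0.067917
Relative intensity = 0.067917 / 0.428968 × 100 = 15.83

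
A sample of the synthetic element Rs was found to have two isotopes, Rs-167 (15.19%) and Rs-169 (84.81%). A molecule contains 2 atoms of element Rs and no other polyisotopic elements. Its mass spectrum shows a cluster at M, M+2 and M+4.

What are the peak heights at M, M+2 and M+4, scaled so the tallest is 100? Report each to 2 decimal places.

The 2 Rs atoms are independent, so intensities follow the terms of (0.1519 + 0.8481)^2.
P(M) = 0.1519^2 = 0.023074
P(M+2) = 2 × 0.1519^1 × 0.8481^1 = 0.257653
P(M+4) = 0.8481^2 = 0.719274
The M+4 peak is largest (0.719274); scaling to 100 gives 3.21 : 35.82 : 100.00.

3.21 : 35.82 : 100.00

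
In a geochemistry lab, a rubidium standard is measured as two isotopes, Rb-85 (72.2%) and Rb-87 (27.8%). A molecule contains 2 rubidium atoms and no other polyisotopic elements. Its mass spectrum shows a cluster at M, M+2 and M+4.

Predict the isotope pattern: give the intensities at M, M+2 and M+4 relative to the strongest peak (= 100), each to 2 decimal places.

The 2 Rb atoms are independent, so intensities follow the terms of (0.722 + 0.278)^2.
P(M) = 0.722^2 = 0.521284
P(M+2) = 2 × 0.722^1 × 0.278^1 = 0.401432
P(M+4) = 0.278^2 = 0.077284
The M peak is largest (0.521284); scaling to 100 gives 100.00 : 77.01 : 14.83.

100.00 : 77.01 : 14.83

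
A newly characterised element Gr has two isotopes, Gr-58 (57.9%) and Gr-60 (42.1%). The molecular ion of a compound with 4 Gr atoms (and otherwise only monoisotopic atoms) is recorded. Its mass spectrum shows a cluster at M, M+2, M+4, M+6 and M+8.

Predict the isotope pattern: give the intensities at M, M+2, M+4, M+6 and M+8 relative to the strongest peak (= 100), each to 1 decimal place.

Expanding (0.579 + 0.421)^4:
P(M) = 0.579^4 = 0.112387
P(M+2) = 4 × 0.579^3 × 0.421^1 = 0.326872
P(M+4) = 6 × 0.579^2 × 0.421^2 = 0.356511
P(M+6) = 4 × 0.579^1 × 0.421^3 = 0.172816
P(M+8) = 0.421^4 = 0.031414
The M+4 peak is largest (0.356511); scaling to 100 gives 31.5 : 91.7 : 100.0 : 48.5 : 8.8.

31.5 : 91.7 : 100.0 : 48.5 : 8.8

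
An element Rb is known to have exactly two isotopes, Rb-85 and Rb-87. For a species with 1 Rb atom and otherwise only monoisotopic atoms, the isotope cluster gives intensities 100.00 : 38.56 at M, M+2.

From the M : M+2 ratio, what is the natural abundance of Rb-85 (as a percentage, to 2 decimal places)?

Let p = fractional abundance of Rb-85. I(M+2)/I(M) = [C(1,1)·p^0·(1−p)] / p^1 = 1·(1−p)/p = 38.56/100.00 = 0.3856
(1−p)/p = 0.3856/1 = 0.3856  ⇒  p = 1/(1 + 0.3856) = 0.7217
Rb-85: 72.17%, Rb-87: 27.83%.

72.17%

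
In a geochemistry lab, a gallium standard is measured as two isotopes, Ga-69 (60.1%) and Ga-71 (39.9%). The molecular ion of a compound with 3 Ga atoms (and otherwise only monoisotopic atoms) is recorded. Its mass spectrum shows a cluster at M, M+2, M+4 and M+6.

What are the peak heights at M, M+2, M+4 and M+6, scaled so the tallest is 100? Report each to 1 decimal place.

The 3 Ga atoms are independent, so intensities follow the terms of (0.601 + 0.399)^3.
P(M) = 0.601^3 = 0.217082
P(M+2) = 3 × 0.601^2 × 0.399^1 = 0.432358
P(M+4) = 3 × 0.601^1 × 0.399^2 = 0.287039
P(M+6) = 0.399^3 = 0.063521
The M+2 peak is largest (0.432358); scaling to 100 gives 50.2 : 100.0 : 66.4 : 14.7.

50.2 : 100.0 : 66.4 : 14.7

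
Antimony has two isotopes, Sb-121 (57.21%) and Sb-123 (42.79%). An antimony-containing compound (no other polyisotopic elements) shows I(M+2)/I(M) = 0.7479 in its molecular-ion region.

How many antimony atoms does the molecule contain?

1

For n independent Sb atoms, I(M+2)/I(M) = n · (abundance Sb-123) / (abundance Sb-121) = n · 0.4279/0.5721.
n = 0.7479 × 0.5721/0.4279 = 1.00 ≈ 1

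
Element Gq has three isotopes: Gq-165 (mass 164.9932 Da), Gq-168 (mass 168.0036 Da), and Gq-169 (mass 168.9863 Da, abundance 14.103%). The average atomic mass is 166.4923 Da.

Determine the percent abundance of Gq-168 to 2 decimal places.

31.09%

Let x and y be the fractions of Gq-165 and Gq-168. Then x + y = 1 − 0.14103 = 0.85897 and 164.9932x + 168.0036y = 166.4923 − 0.14103×168.9863 = 142.660162111.
Substituting: 164.9932x + 168.0036(0.85897 − x) = 142.660162111
(164.9932 − 168.0036)x = -1.649890181  ⇒  x = 0.54806, y = 0.31091
Gq-165: 54.81%, Gq-168: 31.09%.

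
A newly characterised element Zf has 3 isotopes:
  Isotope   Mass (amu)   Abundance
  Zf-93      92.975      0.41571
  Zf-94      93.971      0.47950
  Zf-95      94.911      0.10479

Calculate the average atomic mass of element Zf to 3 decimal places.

The abundance-weighted mean is 0.41571 × 92.975 + 0.47950 × 93.971 + 0.10479 × 94.911
= 38.6506 + 45.0591 + 9.9457 = 93.6554 amu

93.655 amu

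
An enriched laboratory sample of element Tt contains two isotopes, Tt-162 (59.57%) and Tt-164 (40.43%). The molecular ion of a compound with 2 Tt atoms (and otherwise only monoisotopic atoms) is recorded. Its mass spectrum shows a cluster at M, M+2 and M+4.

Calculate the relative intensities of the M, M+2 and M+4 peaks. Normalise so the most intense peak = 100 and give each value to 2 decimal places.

Expanding (0.5957 + 0.4043)^2:
P(M) = 0.5957^2 = 0.354858
P(M+2) = 2 × 0.5957^1 × 0.4043^1 = 0.481683
P(M+4) = 0.4043^2 = 0.163458
The M+2 peak is largest (0.481683); scaling to 100 gives 73.67 : 100.00 : 33.93.

73.67 : 100.00 : 33.93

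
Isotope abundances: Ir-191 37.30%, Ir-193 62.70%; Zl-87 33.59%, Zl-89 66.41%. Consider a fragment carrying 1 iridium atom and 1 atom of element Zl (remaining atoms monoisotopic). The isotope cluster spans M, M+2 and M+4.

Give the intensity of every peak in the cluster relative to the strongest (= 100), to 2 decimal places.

Iridium pattern (n=1): 0.3730 : 0.6270
Element Zl pattern (n=1): 0.3359 : 0.6641
Convolve the two distributions (both contribute in 2-u steps):
  M: 0.3730×0.3359 = 0.125291
  M+2: 0.3730×0.6641 + 0.6270×0.3359 = 0.458319
  M+4: 0.6270×0.6641 = 0.416391
Scale to base peak (0.458319) = 100: 27.34 : 100.00 : 90.85

27.34 : 100.00 : 90.85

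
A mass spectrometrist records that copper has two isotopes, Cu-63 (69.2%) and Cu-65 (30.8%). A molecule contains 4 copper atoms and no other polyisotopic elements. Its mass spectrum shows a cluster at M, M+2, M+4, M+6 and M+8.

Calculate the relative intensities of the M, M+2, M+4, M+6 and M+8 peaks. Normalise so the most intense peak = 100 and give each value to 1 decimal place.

56.2 : 100.0 : 66.8 : 19.8 : 2.2

Expanding (0.692 + 0.308)^4:
P(M) = 0.692^4 = 0.229311
P(M+2) = 4 × 0.692^3 × 0.308^1 = 0.408253
P(M+4) = 6 × 0.692^2 × 0.308^2 = 0.272562
P(M+6) = 4 × 0.692^1 × 0.308^3 = 0.080876
P(M+8) = 0.308^4 = 0.008999
The M+2 peak is largest (0.408253); scaling to 100 gives 56.2 : 100.0 : 66.8 : 19.8 : 2.2.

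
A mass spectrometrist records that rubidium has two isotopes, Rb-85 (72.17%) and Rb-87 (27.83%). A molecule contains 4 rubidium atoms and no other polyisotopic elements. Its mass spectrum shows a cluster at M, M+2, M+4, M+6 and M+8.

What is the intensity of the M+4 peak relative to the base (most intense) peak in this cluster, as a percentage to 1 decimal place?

(0.7217 + 0.2783)^4 gives M 0.2713, M+2 0.4184, M+4 0.2420, M+6 0.0622, M+8 0.0060; the largest is M+2.
P(M+2) = C(4,1) × 0.7217^3 × 0.2783^1 = 4 × 0.37589809 × 0.2783 = 0.418450 (base)
P(M+4) = C(4,2) × 0.7217^2 × 0.2783^2 = 6 × 0.52085089 × 0.07745089 = 0.242042
Relative intensity = 0.242042 / 0.418450 × 100 = 57.8

57.8%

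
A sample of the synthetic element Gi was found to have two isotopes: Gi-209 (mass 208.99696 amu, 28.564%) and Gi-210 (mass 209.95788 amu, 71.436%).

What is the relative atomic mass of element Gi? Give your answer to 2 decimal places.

209.68 amu

Ar = Σ fᵢ·mᵢ = 0.28564 × 208.99696 + 0.71436 × 209.95788
= 59.697892 + 149.985511 = 209.683403 amu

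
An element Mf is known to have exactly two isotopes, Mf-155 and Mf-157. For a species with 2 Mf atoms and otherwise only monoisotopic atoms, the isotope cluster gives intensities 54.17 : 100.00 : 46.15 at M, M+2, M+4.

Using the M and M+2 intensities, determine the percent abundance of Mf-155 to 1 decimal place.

52.0%

Write p for the Mf-155 fraction. I(M+2)/I(M) = [C(2,1)·p^1·(1−p)] / p^2 = 2·(1−p)/p = 100.00/54.17 = 1.8460
(1−p)/p = 1.8460/2 = 0.9230  ⇒  p = 1/(1 + 0.9230) = 0.5200
Mf-155: 52.0%, Mf-157: 48.0%.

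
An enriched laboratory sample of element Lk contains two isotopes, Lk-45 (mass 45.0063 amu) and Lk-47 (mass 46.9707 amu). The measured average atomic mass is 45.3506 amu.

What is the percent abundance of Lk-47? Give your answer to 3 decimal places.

17.527%

With x = fraction of Lk-45 (so Lk-47 is 1 − x):
45.0063·x + 46.9707·(1 − x) = 45.3506
(45.0063 − 46.9707)·x = 45.3506 − 46.9707
x = -1.6201 / -1.9644 = 0.82473 → 82.473% Lk-45, 17.527% Lk-47.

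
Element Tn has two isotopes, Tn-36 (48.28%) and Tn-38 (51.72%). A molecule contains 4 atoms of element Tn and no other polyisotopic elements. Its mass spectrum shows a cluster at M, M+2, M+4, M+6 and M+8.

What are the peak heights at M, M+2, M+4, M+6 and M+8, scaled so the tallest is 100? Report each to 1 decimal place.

Each Tn atom is independently Tn-36 (p = 0.4828) or Tn-38 (q = 0.5172); the cluster is the binomial expansion (p + q)^4.
P(M) = 0.4828^4 = 0.054334
P(M+2) = 4 × 0.4828^3 × 0.5172^1 = 0.232820
P(M+4) = 6 × 0.4828^2 × 0.5172^2 = 0.374113
P(M+6) = 4 × 0.4828^1 × 0.5172^3 = 0.267179
P(M+8) = 0.5172^4 = 0.071554
The M+4 peak is largest (0.374113); scaling to 100 gives 14.5 : 62.2 : 100.0 : 71.4 : 19.1.

14.5 : 62.2 : 100.0 : 71.4 : 19.1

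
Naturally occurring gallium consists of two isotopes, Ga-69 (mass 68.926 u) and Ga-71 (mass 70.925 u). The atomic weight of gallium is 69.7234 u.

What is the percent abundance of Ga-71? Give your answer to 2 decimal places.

With x = fraction of Ga-69 (so Ga-71 is 1 − x):
68.926·x + 70.925·(1 − x) = 69.7234
(68.926 − 70.925)·x = 69.7234 − 70.925
x = -1.2016 / -1.999 = 0.60110 → 60.11% Ga-69, 39.89% Ga-71.

39.89%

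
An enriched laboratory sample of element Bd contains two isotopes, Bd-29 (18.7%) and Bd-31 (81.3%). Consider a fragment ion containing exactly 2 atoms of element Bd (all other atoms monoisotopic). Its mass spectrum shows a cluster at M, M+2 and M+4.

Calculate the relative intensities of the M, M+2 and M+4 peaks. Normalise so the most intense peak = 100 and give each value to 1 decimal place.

Expanding (0.187 + 0.813)^2:
P(M) = 0.187^2 = 0.034969
P(M+2) = 2 × 0.187^1 × 0.813^1 = 0.304062
P(M+4) = 0.813^2 = 0.660969
The M+4 peak is largest (0.660969); scaling to 100 gives 5.3 : 46.0 : 100.0.

5.3 : 46.0 : 100.0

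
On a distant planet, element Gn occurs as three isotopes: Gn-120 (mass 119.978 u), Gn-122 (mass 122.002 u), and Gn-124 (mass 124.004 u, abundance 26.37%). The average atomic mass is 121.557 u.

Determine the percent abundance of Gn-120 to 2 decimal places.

48.07%

The remaining 73.63% is split between Gn-120 (fraction x) and Gn-122 (fraction 0.7363 − x).
Substituting: 119.978x + 122.002(0.7363 − x) = 88.8571452
(119.978 − 122.002)x = -0.9729274  ⇒  x = 0.48070, y = 0.25560
Gn-120: 48.07%, Gn-122: 25.56%.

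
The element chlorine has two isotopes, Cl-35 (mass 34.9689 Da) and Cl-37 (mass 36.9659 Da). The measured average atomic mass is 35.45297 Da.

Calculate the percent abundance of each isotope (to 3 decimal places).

Cl-35: 75.760%, Cl-37: 24.240%

Writing the weighted mean with unknown fraction x of Cl-35:
34.9689·x + 36.9659·(1 − x) = 35.45297
(34.9689 − 36.9659)·x = 35.45297 − 36.9659
x = -1.51293 / -1.9970 = 0.75760 → 75.760% Cl-35, 24.240% Cl-37.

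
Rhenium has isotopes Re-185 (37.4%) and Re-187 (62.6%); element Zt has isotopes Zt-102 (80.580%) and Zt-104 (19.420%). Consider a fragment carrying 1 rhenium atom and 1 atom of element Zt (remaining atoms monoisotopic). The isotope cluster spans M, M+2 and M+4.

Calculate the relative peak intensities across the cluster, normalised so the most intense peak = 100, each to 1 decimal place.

52.2 : 100.0 : 21.1

Rhenium pattern (n=1): 0.3740 : 0.6260
Element Zt pattern (n=1): 0.8058 : 0.1942
Convolve the two distributions (both contribute in 2-u steps):
  M: 0.3740×0.8058 = 0.301369
  M+2: 0.3740×0.1942 + 0.6260×0.8058 = 0.577062
  M+4: 0.6260×0.1942 = 0.121569
Scale to base peak (0.577062) = 100: 52.2 : 100.0 : 21.1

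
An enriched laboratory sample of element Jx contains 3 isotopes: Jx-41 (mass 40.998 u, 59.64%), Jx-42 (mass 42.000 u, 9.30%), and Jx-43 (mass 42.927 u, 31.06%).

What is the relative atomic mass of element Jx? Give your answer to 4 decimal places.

41.6903 u

Average mass = Σ (abundance × isotope mass) = 0.5964 × 40.998 + 0.0930 × 42.000 + 0.3106 × 42.927
= 24.45121 + 3.90600 + 13.33313 = 41.69034 u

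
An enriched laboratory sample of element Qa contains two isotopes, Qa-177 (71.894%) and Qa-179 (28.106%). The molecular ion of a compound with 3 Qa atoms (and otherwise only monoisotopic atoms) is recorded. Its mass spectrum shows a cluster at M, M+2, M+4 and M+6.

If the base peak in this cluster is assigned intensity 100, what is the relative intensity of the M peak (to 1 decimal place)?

85.3

Binomial terms of (0.71894 + 0.28106)^3: M 0.3716, M+2 0.4358, M+4 0.1704, M+6 0.0222 → M+2 is the base peak.
P(M+2) = C(3,1) × 0.71894^2 × 0.28106^1 = 3 × 0.51687472 × 0.28106 = 0.435818 (base)
P(M) = C(3,0) × 0.71894^3 × 0.28106^0 = 1 × 0.37160191 × 1.0000 = 0.371602
Relative intensity = 0.371602 / 0.435818 × 100 = 85.3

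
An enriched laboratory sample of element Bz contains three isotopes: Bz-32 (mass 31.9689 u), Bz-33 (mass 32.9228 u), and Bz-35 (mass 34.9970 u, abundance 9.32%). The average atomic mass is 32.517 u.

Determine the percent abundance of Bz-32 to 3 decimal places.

Let x and y be the fractions of Bz-32 and Bz-33. Then x + y = 1 − 0.0932 = 0.9068 and 31.9689x + 32.9228y = 32.517 − 0.0932×34.9970 = 29.2552796.
Substituting: 31.9689x + 32.9228(0.9068 − x) = 29.2552796
(31.9689 − 32.9228)x = -0.59911544  ⇒  x = 0.62807, y = 0.27873
Bz-32: 62.807%, Bz-33: 27.873%.

62.807%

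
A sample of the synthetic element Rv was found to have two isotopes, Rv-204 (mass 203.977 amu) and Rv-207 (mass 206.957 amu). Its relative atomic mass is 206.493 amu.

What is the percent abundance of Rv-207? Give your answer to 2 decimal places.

84.43%

Writing the weighted mean with unknown fraction x of Rv-204:
203.977·x + 206.957·(1 − x) = 206.493
(203.977 − 206.957)·x = 206.493 − 206.957
x = -0.464 / -2.980 = 0.15570 → 15.57% Rv-204, 84.43% Rv-207.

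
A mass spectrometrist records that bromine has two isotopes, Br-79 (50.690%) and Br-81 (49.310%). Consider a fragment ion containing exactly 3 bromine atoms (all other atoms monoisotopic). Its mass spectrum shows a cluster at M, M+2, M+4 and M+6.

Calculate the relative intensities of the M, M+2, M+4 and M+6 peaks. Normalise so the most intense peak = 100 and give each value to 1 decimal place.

34.3 : 100.0 : 97.3 : 31.5

Expanding (0.50690 + 0.49310)^3:
P(M) = 0.50690^3 = 0.130247
P(M+2) = 3 × 0.50690^2 × 0.49310^1 = 0.380103
P(M+4) = 3 × 0.50690^1 × 0.49310^2 = 0.369755
P(M+6) = 0.49310^3 = 0.119896
The M+2 peak is largest (0.380103); scaling to 100 gives 34.3 : 100.0 : 97.3 : 31.5.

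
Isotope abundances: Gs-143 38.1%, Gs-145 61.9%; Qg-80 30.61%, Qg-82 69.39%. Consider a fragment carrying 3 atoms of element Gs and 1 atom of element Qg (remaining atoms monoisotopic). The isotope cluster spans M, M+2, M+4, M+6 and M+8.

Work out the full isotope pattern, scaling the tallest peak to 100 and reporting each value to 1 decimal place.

Element Gs pattern (n=3): 0.05530634 : 0.26956398 : 0.43795302 : 0.23717666
Element Qg pattern (n=1): 0.3061 : 0.6939
Convolve the two distributions (both contribute in 2-u steps):
  M: 0.05530634×0.3061 = 0.016929
  M+2: 0.05530634×0.6939 + 0.26956398×0.3061 = 0.120891
  M+4: 0.26956398×0.6939 + 0.43795302×0.3061 = 0.321108
  M+6: 0.43795302×0.6939 + 0.23717666×0.3061 = 0.376495
  M+8: 0.23717666×0.6939 = 0.164577
Scale to base peak (0.376495) = 100: 4.5 : 32.1 : 85.3 : 100.0 : 43.7

4.5 : 32.1 : 85.3 : 100.0 : 43.7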